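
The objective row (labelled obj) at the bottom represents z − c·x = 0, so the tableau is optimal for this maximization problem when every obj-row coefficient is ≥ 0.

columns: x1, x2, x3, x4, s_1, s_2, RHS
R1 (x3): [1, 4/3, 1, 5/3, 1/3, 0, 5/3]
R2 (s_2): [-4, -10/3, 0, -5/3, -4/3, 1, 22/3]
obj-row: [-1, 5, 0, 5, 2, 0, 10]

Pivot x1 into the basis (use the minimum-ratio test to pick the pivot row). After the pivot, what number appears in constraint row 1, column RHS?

5/3

Ratio test on column x1 — row 1: (5/3)/1 = 5/3; row 2: entry -4 ≤ 0. Minimum is 5/3 at row 1 (x3 leaves); pivot element 1.
Divide row 1 by 1; eliminate column x1 from the other rows.
In the new row 1, the RHS entry is the old entry divided by the pivot: (5/3)/1 = 5/3.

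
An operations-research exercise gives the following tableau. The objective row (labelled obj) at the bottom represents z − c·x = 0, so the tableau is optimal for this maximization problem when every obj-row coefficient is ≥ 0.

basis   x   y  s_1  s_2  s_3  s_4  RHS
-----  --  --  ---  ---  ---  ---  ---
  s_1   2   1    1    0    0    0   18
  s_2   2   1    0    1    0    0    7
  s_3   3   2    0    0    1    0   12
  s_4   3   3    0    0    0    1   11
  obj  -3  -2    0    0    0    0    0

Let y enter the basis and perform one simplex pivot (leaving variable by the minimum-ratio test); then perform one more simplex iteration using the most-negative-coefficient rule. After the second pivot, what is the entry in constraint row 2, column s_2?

Ratio test on column y — row 1: 18/1 = 18; row 2: 7/1 = 7; row 3: 12/2 = 6; row 4: 11/3 = 11/3. Minimum is 11/3 at row 4 (s_4 leaves); pivot element 3.
Divide row 4 by 3; eliminate column y from the other rows.
Second iteration: most negative obj-row entry is -1 in column x, so x enters.
Ratio test on column x — row 1: (43/3)/1 = 43/3; row 2: (10/3)/1 = 10/3; row 3: (14/3)/1 = 14/3; row 4: (11/3)/1 = 11/3. Minimum is 10/3 at row 2 (s_2 leaves); pivot element 1.
Divide row 2 by 1; eliminate column x from the other rows.
After both pivots, the entry at constraint row 2, column s_2 is 1.

1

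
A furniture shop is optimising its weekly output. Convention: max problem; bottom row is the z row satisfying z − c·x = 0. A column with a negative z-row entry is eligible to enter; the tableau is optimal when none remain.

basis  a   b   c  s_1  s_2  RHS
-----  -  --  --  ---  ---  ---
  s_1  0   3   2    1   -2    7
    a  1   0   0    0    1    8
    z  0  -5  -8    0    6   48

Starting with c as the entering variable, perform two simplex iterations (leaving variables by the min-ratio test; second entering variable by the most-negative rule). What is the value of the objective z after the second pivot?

Ratio test on column c — row 1: 7/2 = 7/2; row 2: entry 0 ≤ 0. Minimum is 7/2 at row 1 (s_1 leaves); pivot element 2.
Pivot on row 1; the z-row RHS becomes 48 − (-8)·(7/2) = 76.
Next entering variable (most negative z-row entry -2): s_2.
Ratio test on column s_2 — row 1: entry -1 ≤ 0; row 2: 8/1 = 8. Minimum is 8 at row 2 (a leaves); pivot element 1.
After the second pivot the z-row RHS is 76 − (-2)·8 = 92.

92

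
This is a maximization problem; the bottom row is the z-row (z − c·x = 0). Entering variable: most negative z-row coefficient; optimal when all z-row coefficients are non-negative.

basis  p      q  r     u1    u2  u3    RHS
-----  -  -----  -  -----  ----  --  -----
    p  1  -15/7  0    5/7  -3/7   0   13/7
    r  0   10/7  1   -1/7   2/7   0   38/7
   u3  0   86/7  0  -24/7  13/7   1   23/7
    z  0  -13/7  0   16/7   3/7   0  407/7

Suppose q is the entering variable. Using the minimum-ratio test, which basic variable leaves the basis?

Column q entries and ratios — p: -15/7 ≤ 0, skip; r: (38/7)/(10/7) = 19/5; u3: (23/7)/(86/7) = 23/86.
Smallest ratio is 23/86 in the row of u3, so u3 leaves.

u3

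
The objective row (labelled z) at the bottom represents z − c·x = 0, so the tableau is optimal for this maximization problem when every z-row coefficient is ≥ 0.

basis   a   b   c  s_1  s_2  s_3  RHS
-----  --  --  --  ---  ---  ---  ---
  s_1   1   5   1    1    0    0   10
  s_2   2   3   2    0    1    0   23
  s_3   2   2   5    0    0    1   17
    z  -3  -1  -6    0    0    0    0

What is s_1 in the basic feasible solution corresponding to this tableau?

10

s_1 is basic (row 1); its value is the RHS of that row, 10.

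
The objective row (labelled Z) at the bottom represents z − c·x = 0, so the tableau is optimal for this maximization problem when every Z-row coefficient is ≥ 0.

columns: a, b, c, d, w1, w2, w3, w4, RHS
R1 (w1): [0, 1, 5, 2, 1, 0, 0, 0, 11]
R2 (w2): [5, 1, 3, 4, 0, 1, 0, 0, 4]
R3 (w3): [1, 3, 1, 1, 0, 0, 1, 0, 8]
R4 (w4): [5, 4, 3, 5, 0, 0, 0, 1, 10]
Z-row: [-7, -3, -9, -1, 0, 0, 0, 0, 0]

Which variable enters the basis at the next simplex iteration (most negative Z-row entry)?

Negative Z-row entries: a: -7, b: -3, c: -9, d: -1.
The most negative is -9 in column c, so c enters.

c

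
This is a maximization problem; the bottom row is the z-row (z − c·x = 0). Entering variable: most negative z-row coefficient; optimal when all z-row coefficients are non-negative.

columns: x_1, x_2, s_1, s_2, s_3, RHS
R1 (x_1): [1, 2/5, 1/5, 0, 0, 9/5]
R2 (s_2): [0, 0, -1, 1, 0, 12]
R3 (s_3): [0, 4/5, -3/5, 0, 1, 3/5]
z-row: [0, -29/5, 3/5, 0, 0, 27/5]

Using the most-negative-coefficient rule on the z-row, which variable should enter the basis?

x_2

Negative z-row entries: x_2: -29/5.
The most negative is -29/5 in column x_2, so x_2 enters.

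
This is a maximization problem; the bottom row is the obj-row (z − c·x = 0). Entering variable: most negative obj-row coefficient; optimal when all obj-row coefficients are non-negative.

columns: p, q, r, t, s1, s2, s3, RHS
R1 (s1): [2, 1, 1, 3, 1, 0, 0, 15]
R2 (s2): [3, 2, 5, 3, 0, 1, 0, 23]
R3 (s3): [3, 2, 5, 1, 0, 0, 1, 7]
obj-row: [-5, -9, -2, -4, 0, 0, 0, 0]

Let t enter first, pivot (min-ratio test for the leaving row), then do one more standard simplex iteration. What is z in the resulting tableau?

146/5

Ratio test on column t — row 1: 15/3 = 5; row 2: 23/3 = 23/3; row 3: 7/1 = 7. Minimum is 5 at row 1 (s1 leaves); pivot element 3.
Pivot on row 1; the obj-row RHS becomes 0 − (-4)·5 = 20.
Next entering variable (most negative obj-row entry -23/3): q.
Ratio test on column q — row 1: 5/(1/3) = 15; row 2: 8/1 = 8; row 3: 2/(5/3) = 6/5. Minimum is 6/5 at row 3 (s3 leaves); pivot element 5/3.
After the second pivot the obj-row RHS is 20 − (-23/3)·(6/5) = 146/5.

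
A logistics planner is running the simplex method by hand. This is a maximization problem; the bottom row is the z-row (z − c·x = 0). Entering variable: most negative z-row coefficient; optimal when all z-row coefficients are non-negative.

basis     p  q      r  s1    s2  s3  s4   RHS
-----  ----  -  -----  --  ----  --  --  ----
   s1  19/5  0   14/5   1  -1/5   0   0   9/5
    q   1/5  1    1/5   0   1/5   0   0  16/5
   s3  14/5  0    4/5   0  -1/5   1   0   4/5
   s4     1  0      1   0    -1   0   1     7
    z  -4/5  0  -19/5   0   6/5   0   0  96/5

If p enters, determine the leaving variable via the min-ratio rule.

s3

Column p entries and ratios — s1: (9/5)/(19/5) = 9/19; q: (16/5)/(1/5) = 16; s3: (4/5)/(14/5) = 2/7; s4: 7/1 = 7.
Smallest ratio is 2/7 in the row of s3, so s3 leaves.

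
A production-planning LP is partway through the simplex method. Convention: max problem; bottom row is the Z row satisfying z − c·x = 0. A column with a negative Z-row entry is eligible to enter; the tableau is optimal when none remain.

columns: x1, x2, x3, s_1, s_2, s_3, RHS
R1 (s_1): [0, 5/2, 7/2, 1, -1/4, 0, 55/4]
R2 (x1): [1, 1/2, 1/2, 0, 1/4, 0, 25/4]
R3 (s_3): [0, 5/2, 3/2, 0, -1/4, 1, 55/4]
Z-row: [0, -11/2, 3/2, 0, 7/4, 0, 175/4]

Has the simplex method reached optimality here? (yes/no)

The Z-row has a negative entry -11/2 in column x2, so it is not optimal.

no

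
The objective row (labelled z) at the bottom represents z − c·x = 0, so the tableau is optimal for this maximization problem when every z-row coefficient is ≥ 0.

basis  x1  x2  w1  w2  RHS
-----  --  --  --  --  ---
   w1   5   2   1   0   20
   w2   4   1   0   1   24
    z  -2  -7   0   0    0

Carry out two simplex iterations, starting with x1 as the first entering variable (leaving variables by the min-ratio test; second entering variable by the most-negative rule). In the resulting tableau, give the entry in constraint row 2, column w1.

Ratio test on column x1 — row 1: 20/5 = 4; row 2: 24/4 = 6. Minimum is 4 at row 1 (w1 leaves); pivot element 5.
Divide row 1 by 5; eliminate column x1 from the other rows.
Second iteration: most negative z-row entry is -31/5 in column x2, so x2 enters.
Ratio test on column x2 — row 1: 4/(2/5) = 10; row 2: entry -3/5 ≤ 0. Minimum is 10 at row 1 (x1 leaves); pivot element 2/5.
Divide row 1 by 2/5; eliminate column x2 from the other rows.
After both pivots, the entry at constraint row 2, column w1 is -1/2.

-1/2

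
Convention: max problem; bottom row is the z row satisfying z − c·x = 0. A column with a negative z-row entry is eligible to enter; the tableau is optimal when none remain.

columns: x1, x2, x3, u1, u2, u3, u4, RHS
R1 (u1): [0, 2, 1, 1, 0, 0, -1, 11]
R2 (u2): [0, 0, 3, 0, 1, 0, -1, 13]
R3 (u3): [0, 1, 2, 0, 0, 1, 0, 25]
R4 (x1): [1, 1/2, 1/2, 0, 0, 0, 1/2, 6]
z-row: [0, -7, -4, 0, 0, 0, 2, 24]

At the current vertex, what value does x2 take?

x2 is not in the basis, so in the current basic feasible solution x2 = 0.

0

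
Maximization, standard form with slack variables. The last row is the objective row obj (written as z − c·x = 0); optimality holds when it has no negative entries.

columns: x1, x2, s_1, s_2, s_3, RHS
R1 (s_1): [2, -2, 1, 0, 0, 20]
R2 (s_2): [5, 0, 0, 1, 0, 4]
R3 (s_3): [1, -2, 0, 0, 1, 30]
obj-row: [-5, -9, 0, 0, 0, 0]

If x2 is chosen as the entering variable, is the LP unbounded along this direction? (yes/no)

Every constraint-row entry in column x2 is ≤ 0, so increasing x2 is unbounded.

yes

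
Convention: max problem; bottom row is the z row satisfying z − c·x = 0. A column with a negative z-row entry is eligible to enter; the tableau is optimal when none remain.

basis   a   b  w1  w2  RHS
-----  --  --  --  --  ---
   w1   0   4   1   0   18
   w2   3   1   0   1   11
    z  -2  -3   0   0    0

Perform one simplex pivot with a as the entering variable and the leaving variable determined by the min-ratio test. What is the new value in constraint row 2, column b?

1/3

Ratio test on column a — row 1: entry 0 ≤ 0; row 2: 11/3 = 11/3. Minimum is 11/3 at row 2 (w2 leaves); pivot element 3.
Divide row 2 by 3; eliminate column a from the other rows.
In the new row 2, the b entry is the old entry divided by the pivot: 1/3 = 1/3.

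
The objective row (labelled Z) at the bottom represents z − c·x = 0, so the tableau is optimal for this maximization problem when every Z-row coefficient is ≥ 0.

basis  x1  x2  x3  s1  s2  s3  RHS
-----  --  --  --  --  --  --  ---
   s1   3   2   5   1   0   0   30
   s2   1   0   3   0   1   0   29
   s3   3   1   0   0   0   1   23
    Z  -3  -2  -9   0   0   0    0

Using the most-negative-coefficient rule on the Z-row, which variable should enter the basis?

Negative Z-row entries: x1: -3, x2: -2, x3: -9.
The most negative is -9 in column x3, so x3 enters.

x3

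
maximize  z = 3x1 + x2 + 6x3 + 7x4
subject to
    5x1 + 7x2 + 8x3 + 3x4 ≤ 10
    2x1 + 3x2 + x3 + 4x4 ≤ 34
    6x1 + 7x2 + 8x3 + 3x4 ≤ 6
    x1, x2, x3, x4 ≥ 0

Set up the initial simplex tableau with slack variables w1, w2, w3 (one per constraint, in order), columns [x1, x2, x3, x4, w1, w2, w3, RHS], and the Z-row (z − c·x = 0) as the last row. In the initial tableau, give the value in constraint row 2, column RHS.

The RHS of constraint 2 is b_2 = 34.

34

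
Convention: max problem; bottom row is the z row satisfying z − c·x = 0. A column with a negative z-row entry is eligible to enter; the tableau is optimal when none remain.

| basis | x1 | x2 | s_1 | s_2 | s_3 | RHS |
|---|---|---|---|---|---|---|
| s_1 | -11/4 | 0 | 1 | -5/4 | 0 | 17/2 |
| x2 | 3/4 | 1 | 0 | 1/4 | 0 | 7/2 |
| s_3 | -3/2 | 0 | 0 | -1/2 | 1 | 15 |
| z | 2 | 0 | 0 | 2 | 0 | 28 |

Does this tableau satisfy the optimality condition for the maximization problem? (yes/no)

yes

Every z-row coefficient is ≥ 0, so the tableau is optimal.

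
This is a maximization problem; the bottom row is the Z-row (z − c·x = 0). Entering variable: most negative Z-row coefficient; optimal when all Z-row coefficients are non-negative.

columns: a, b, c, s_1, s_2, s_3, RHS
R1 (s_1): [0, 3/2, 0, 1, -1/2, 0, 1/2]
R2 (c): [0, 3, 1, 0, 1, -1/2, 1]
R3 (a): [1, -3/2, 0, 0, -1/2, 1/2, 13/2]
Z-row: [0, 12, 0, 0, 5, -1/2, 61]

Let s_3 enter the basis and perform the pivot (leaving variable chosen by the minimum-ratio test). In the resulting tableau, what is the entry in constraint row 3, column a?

2

Ratio test on column s_3 — row 1: entry 0 ≤ 0; row 2: entry -1/2 ≤ 0; row 3: (13/2)/(1/2) = 13. Minimum is 13 at row 3 (a leaves); pivot element 1/2.
Divide row 3 by 1/2; eliminate column s_3 from the other rows.
In the new row 3, the a entry is the old entry divided by the pivot: 1/(1/2) = 2.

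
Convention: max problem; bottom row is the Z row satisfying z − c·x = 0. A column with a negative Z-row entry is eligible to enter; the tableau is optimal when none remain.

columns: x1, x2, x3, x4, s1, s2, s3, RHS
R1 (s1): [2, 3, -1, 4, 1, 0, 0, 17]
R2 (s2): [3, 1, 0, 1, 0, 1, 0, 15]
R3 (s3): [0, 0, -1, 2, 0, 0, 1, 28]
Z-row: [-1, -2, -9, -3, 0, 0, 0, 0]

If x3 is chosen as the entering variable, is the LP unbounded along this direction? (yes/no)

yes

Every constraint-row entry in column x3 is ≤ 0, so increasing x3 is unbounded.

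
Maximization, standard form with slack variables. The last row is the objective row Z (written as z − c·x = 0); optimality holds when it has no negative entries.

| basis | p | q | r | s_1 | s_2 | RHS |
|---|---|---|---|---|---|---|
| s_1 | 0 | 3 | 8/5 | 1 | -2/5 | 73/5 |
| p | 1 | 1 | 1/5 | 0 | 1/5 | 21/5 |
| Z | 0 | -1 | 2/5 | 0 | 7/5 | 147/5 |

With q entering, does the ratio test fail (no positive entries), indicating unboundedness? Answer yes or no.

no

Column q has positive entries in row(s) 1, 2, so the ratio test bounds it — not unbounded.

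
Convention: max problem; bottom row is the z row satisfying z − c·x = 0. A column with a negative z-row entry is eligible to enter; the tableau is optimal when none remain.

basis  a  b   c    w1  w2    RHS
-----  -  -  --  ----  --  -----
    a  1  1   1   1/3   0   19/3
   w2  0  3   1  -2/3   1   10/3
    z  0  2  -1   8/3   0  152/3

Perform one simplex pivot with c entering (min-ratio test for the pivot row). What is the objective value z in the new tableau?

54

Ratio test on column c — row 1: (19/3)/1 = 19/3; row 2: (10/3)/1 = 10/3. Minimum is 10/3 at row 2 (w2 leaves); pivot element 1.
Pivot on row 2; the z-row RHS becomes 152/3 − (-1)·(10/3) = 54.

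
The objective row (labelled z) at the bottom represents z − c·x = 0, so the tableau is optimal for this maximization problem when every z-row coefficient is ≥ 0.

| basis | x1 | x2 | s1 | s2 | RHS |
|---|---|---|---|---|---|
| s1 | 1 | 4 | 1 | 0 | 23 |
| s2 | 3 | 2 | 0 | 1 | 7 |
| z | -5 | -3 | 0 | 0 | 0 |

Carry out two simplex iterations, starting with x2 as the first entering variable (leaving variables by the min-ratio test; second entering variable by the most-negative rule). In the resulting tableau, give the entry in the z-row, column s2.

Ratio test on column x2 — row 1: 23/4 = 23/4; row 2: 7/2 = 7/2. Minimum is 7/2 at row 2 (s2 leaves); pivot element 2.
Divide row 2 by 2; eliminate column x2 from the other rows.
Second iteration: most negative z-row entry is -1/2 in column x1, so x1 enters.
Ratio test on column x1 — row 1: entry -5 ≤ 0; row 2: (7/2)/(3/2) = 7/3. Minimum is 7/3 at row 2 (x2 leaves); pivot element 3/2.
Divide row 2 by 3/2; eliminate column x1 from the other rows.
After both pivots, the entry at the z-row, column s2 is 5/3.

5/3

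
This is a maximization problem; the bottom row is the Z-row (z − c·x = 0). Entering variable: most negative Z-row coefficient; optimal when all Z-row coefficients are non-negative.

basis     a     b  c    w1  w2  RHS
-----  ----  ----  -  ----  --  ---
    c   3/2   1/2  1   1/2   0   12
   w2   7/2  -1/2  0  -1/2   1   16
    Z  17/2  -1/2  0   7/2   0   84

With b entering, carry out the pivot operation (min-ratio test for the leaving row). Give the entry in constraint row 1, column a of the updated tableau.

3

Ratio test on column b — row 1: 12/(1/2) = 24; row 2: entry -1/2 ≤ 0. Minimum is 24 at row 1 (c leaves); pivot element 1/2.
Divide row 1 by 1/2; eliminate column b from the other rows.
In the new row 1, the a entry is the old entry divided by the pivot: (3/2)/(1/2) = 3.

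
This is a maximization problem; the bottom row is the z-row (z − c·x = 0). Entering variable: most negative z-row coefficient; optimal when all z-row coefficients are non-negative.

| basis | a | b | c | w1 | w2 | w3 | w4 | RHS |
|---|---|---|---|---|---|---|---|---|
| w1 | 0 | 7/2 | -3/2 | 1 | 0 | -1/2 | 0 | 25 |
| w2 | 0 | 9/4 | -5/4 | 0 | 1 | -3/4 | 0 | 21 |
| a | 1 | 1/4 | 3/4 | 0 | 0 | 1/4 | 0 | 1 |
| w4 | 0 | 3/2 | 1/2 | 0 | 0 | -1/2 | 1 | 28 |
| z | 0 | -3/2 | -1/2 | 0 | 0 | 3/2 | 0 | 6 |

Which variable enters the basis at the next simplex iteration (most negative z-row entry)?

Negative z-row entries: b: -3/2, c: -1/2.
The most negative is -3/2 in column b, so b enters.

b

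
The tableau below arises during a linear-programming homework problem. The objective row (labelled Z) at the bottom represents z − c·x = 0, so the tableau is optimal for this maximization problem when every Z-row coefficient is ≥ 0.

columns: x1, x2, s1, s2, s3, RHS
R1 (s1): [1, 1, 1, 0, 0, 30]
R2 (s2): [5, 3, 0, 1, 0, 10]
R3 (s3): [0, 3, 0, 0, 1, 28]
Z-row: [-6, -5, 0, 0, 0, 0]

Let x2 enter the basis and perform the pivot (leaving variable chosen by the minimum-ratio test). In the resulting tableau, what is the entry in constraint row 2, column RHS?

Ratio test on column x2 — row 1: 30/1 = 30; row 2: 10/3 = 10/3; row 3: 28/3 = 28/3. Minimum is 10/3 at row 2 (s2 leaves); pivot element 3.
Divide row 2 by 3; eliminate column x2 from the other rows.
In the new row 2, the RHS entry is the old entry divided by the pivot: 10/3 = 10/3.

10/3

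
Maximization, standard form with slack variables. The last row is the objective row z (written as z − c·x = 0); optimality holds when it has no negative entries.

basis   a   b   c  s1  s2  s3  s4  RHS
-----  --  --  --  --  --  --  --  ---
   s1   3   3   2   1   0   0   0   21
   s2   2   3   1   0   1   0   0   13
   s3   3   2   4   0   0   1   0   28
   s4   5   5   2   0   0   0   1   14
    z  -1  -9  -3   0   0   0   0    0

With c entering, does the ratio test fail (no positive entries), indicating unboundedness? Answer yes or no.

no

Column c has positive entries in row(s) 1, 2, 3, 4, so the ratio test bounds it — not unbounded.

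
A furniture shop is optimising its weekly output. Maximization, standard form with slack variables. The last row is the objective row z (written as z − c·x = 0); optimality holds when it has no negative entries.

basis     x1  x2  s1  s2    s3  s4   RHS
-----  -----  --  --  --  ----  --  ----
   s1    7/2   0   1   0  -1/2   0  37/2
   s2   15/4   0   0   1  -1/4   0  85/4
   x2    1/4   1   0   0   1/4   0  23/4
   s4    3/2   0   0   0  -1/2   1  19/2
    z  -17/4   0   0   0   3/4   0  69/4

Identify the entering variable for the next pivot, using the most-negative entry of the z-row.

x1

Negative z-row entries: x1: -17/4.
The most negative is -17/4 in column x1, so x1 enters.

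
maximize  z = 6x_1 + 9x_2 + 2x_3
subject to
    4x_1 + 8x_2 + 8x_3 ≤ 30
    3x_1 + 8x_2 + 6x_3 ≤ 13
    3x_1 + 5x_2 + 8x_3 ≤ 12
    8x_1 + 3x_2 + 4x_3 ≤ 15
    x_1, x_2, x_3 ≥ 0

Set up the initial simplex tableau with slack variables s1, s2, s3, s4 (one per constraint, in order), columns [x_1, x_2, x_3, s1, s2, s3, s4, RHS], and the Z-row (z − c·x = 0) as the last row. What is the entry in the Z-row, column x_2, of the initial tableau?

The Z-row carries the negated objective coefficients: the x_2 entry is -9.

-9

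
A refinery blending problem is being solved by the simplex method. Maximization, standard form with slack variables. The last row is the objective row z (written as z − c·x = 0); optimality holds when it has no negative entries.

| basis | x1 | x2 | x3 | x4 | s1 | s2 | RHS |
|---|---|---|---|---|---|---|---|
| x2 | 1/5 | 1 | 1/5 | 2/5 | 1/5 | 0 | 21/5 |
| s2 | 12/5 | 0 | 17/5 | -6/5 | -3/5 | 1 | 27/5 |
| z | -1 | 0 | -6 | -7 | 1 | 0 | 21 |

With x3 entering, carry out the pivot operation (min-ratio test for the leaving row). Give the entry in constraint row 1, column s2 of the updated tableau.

-1/17

Ratio test on column x3 — row 1: (21/5)/(1/5) = 21; row 2: (27/5)/(17/5) = 27/17. Minimum is 27/17 at row 2 (s2 leaves); pivot element 17/5.
Divide row 2 by 17/5; eliminate column x3 from the other rows.
Row 1 update in column s2: 0 − (1/5)·(5/17) = -1/17.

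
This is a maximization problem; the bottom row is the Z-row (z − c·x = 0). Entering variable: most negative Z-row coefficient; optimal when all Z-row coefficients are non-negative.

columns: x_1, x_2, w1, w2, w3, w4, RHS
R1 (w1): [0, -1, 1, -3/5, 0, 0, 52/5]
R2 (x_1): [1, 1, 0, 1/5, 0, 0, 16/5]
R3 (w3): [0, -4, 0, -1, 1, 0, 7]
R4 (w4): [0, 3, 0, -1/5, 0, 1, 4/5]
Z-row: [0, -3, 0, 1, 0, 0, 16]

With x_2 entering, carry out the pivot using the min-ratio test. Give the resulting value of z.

84/5

Ratio test on column x_2 — row 1: entry -1 ≤ 0; row 2: (16/5)/1 = 16/5; row 3: entry -4 ≤ 0; row 4: (4/5)/3 = 4/15. Minimum is 4/15 at row 4 (w4 leaves); pivot element 3.
Pivot on row 4; the Z-row RHS becomes 16 − (-3)·(4/15) = 84/5.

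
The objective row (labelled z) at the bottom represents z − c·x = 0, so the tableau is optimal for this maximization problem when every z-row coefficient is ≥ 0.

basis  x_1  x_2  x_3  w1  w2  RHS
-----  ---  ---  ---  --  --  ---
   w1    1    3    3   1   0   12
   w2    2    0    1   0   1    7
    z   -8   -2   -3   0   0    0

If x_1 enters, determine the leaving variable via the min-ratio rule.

w2

Column x_1 entries and ratios — w1: 12/1 = 12; w2: 7/2 = 7/2.
Smallest ratio is 7/2 in the row of w2, so w2 leaves.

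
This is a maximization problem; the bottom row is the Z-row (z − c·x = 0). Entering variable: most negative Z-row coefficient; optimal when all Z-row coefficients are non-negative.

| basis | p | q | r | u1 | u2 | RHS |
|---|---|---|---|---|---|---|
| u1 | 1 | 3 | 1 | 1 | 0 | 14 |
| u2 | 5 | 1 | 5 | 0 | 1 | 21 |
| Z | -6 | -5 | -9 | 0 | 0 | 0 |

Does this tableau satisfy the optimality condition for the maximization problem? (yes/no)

The Z-row has a negative entry -9 in column r, so it is not optimal.

no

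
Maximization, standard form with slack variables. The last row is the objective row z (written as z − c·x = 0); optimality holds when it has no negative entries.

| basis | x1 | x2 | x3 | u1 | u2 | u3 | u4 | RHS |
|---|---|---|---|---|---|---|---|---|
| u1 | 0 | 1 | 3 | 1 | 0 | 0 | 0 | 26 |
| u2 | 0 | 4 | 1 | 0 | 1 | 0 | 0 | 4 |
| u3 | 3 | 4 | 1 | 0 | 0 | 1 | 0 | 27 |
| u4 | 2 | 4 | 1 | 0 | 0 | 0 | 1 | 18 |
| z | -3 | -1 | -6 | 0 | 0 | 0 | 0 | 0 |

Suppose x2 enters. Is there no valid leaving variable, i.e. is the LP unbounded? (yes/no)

Column x2 has positive entries in row(s) 1, 2, 3, 4, so the ratio test bounds it — not unbounded.

no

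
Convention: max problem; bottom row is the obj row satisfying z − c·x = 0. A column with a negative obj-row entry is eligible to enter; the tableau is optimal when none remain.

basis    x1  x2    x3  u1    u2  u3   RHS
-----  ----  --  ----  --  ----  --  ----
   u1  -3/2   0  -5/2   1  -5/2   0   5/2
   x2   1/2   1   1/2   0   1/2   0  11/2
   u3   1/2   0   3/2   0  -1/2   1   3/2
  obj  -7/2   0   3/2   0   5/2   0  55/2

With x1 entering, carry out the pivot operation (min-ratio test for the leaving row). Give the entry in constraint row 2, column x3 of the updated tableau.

Ratio test on column x1 — row 1: entry -3/2 ≤ 0; row 2: (11/2)/(1/2) = 11; row 3: (3/2)/(1/2) = 3. Minimum is 3 at row 3 (u3 leaves); pivot element 1/2.
Divide row 3 by 1/2; eliminate column x1 from the other rows.
Row 2 update in column x3: 1/2 − (1/2)·3 = -1.

-1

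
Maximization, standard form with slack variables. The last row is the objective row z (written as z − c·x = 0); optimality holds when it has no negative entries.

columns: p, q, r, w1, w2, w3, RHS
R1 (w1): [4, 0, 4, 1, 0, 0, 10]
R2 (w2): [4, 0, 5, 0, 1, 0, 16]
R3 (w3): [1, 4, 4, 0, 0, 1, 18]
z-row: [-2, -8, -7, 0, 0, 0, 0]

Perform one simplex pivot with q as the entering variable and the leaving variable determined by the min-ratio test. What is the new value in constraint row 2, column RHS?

Ratio test on column q — row 1: entry 0 ≤ 0; row 2: entry 0 ≤ 0; row 3: 18/4 = 9/2. Minimum is 9/2 at row 3 (w3 leaves); pivot element 4.
Divide row 3 by 4; eliminate column q from the other rows.
Row 2 update in column RHS: 16 − 0·(9/2) = 16.

16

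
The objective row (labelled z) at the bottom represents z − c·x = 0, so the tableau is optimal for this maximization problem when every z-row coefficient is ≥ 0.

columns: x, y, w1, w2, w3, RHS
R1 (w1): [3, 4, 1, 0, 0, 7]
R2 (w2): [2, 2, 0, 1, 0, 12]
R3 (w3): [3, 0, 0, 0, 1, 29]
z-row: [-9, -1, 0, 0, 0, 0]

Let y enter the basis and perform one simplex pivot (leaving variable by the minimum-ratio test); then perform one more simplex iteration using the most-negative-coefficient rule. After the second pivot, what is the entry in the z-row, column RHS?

Ratio test on column y — row 1: 7/4 = 7/4; row 2: 12/2 = 6; row 3: entry 0 ≤ 0. Minimum is 7/4 at row 1 (w1 leaves); pivot element 4.
Divide row 1 by 4; eliminate column y from the other rows.
Second iteration: most negative z-row entry is -33/4 in column x, so x enters.
Ratio test on column x — row 1: (7/4)/(3/4) = 7/3; row 2: (17/2)/(1/2) = 17; row 3: 29/3 = 29/3. Minimum is 7/3 at row 1 (y leaves); pivot element 3/4.
Divide row 1 by 3/4; eliminate column x from the other rows.
After both pivots, the entry at the z-row, column RHS is 21.

21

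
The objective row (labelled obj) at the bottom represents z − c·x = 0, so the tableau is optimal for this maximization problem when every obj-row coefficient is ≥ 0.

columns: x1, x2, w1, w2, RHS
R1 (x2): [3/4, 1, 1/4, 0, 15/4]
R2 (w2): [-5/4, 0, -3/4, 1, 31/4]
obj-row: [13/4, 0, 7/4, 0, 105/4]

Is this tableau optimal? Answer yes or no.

yes

Every obj-row coefficient is ≥ 0, so the tableau is optimal.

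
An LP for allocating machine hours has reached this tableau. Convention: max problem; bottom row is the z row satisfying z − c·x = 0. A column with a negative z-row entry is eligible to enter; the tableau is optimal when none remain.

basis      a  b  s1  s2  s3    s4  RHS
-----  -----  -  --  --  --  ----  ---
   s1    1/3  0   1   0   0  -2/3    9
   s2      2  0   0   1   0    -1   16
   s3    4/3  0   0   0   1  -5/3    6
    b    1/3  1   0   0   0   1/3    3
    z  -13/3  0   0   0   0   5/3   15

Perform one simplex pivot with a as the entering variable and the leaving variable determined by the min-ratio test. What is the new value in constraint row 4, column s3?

Ratio test on column a — row 1: 9/(1/3) = 27; row 2: 16/2 = 8; row 3: 6/(4/3) = 9/2; row 4: 3/(1/3) = 9. Minimum is 9/2 at row 3 (s3 leaves); pivot element 4/3.
Divide row 3 by 4/3; eliminate column a from the other rows.
Row 4 update in column s3: 0 − (1/3)·(3/4) = -1/4.

-1/4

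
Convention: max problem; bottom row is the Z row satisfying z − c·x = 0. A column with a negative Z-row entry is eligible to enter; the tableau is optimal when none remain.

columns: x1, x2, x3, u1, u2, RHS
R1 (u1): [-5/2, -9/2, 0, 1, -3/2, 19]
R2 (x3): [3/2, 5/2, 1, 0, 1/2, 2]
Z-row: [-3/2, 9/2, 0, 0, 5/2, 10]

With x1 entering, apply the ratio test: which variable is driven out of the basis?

Column x1 entries and ratios — u1: -5/2 ≤ 0, skip; x3: 2/(3/2) = 4/3.
Smallest ratio is 4/3 in the row of x3, so x3 leaves.

x3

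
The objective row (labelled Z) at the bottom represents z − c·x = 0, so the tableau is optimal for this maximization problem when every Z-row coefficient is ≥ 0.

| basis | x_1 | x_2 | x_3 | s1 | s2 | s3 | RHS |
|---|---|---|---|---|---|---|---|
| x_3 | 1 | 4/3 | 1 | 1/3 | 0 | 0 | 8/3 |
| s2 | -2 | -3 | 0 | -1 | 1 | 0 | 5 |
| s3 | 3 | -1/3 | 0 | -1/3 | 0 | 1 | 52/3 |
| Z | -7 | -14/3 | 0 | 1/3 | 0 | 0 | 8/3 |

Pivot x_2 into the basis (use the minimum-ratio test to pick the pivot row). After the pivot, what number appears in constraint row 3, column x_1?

Ratio test on column x_2 — row 1: (8/3)/(4/3) = 2; row 2: entry -3 ≤ 0; row 3: entry -1/3 ≤ 0. Minimum is 2 at row 1 (x_3 leaves); pivot element 4/3.
Divide row 1 by 4/3; eliminate column x_2 from the other rows.
Row 3 update in column x_1: 3 − (-1/3)·(3/4) = 13/4.

13/4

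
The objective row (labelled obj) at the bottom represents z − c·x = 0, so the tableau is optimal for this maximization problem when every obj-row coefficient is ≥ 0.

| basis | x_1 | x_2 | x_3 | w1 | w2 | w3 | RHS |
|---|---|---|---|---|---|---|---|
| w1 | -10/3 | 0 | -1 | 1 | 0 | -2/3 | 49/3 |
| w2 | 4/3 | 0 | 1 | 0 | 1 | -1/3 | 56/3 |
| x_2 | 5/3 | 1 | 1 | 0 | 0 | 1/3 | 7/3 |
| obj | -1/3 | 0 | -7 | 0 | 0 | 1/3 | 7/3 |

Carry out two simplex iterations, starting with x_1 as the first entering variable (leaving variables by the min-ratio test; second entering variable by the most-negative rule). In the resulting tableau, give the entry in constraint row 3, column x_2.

Ratio test on column x_1 — row 1: entry -10/3 ≤ 0; row 2: (56/3)/(4/3) = 14; row 3: (7/3)/(5/3) = 7/5. Minimum is 7/5 at row 3 (x_2 leaves); pivot element 5/3.
Divide row 3 by 5/3; eliminate column x_1 from the other rows.
Second iteration: most negative obj-row entry is -34/5 in column x_3, so x_3 enters.
Ratio test on column x_3 — row 1: 21/1 = 21; row 2: (84/5)/(1/5) = 84; row 3: (7/5)/(3/5) = 7/3. Minimum is 7/3 at row 3 (x_1 leaves); pivot element 3/5.
Divide row 3 by 3/5; eliminate column x_3 from the other rows.
After both pivots, the entry at constraint row 3, column x_2 is 1.

1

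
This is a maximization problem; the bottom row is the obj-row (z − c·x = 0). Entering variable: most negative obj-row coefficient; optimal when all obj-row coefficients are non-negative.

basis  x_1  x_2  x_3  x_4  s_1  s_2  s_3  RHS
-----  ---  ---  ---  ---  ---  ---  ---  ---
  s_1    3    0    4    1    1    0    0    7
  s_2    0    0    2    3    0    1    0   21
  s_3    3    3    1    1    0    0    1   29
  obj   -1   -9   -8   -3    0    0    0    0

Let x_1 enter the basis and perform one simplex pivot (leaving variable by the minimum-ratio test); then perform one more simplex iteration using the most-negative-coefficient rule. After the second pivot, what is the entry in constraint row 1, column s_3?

0

Ratio test on column x_1 — row 1: 7/3 = 7/3; row 2: entry 0 ≤ 0; row 3: 29/3 = 29/3. Minimum is 7/3 at row 1 (s_1 leaves); pivot element 3.
Divide row 1 by 3; eliminate column x_1 from the other rows.
Second iteration: most negative obj-row entry is -9 in column x_2, so x_2 enters.
Ratio test on column x_2 — row 1: entry 0 ≤ 0; row 2: entry 0 ≤ 0; row 3: 22/3 = 22/3. Minimum is 22/3 at row 3 (s_3 leaves); pivot element 3.
Divide row 3 by 3; eliminate column x_2 from the other rows.
After both pivots, the entry at constraint row 1, column s_3 is 0.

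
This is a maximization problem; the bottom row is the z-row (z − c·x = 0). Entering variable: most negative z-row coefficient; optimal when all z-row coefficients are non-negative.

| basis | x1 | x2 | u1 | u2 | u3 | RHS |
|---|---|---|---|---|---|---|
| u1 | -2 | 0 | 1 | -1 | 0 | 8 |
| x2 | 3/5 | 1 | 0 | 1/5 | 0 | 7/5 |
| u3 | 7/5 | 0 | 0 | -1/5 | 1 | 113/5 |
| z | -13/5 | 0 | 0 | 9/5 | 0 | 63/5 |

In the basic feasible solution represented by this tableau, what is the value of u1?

8

u1 is basic (row 1); its value is the RHS of that row, 8.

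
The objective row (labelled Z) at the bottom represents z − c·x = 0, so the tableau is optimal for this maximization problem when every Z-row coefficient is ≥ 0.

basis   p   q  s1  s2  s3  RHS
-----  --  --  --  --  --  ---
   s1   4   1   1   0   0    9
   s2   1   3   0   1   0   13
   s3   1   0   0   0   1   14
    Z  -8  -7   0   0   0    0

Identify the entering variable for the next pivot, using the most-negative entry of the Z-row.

p

Negative Z-row entries: p: -8, q: -7.
The most negative is -8 in column p, so p enters.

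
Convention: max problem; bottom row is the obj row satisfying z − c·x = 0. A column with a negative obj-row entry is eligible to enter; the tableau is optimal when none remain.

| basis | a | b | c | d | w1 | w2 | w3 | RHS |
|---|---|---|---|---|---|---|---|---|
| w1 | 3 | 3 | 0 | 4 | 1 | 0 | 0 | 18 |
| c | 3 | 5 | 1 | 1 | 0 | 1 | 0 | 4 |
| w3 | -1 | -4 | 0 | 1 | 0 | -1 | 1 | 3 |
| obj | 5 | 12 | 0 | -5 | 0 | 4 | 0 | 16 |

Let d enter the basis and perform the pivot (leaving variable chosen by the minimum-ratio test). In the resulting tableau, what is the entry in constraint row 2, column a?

4

Ratio test on column d — row 1: 18/4 = 9/2; row 2: 4/1 = 4; row 3: 3/1 = 3. Minimum is 3 at row 3 (w3 leaves); pivot element 1.
Divide row 3 by 1; eliminate column d from the other rows.
Row 2 update in column a: 3 − 1·(-1) = 4.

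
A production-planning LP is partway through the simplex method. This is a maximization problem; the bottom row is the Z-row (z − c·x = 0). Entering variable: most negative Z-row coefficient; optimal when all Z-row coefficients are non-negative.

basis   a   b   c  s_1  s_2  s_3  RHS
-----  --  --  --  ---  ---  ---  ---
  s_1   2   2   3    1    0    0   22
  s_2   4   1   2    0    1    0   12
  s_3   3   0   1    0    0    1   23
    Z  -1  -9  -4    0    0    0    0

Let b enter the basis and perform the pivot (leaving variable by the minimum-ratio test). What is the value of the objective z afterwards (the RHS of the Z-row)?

99

Ratio test on column b — row 1: 22/2 = 11; row 2: 12/1 = 12; row 3: entry 0 ≤ 0. Minimum is 11 at row 1 (s_1 leaves); pivot element 2.
Pivot on row 1; the Z-row RHS becomes 0 − (-9)·11 = 99.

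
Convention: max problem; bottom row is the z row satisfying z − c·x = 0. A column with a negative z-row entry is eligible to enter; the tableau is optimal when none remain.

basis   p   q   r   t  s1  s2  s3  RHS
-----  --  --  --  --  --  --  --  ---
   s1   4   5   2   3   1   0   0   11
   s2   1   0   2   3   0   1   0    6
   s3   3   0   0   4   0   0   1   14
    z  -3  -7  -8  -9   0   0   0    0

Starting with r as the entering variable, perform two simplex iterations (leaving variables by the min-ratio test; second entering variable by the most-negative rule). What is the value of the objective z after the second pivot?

Ratio test on column r — row 1: 11/2 = 11/2; row 2: 6/2 = 3; row 3: entry 0 ≤ 0. Minimum is 3 at row 2 (s2 leaves); pivot element 2.
Pivot on row 2; the z-row RHS becomes 0 − (-8)·3 = 24.
Next entering variable (most negative z-row entry -7): q.
Ratio test on column q — row 1: 5/5 = 1; row 2: entry 0 ≤ 0; row 3: entry 0 ≤ 0. Minimum is 1 at row 1 (s1 leaves); pivot element 5.
After the second pivot the z-row RHS is 24 − (-7)·1 = 31.

31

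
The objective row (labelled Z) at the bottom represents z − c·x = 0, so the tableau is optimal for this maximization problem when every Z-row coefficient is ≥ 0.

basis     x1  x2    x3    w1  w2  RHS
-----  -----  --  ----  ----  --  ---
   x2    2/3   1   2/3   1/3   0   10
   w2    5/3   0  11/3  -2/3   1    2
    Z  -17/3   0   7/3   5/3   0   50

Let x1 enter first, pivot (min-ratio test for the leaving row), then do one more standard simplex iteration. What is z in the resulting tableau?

Ratio test on column x1 — row 1: 10/(2/3) = 15; row 2: 2/(5/3) = 6/5. Minimum is 6/5 at row 2 (w2 leaves); pivot element 5/3.
Pivot on row 2; the Z-row RHS becomes 50 − (-17/3)·(6/5) = 284/5.
Next entering variable (most negative Z-row entry -3/5): w1.
Ratio test on column w1 — row 1: (46/5)/(3/5) = 46/3; row 2: entry -2/5 ≤ 0. Minimum is 46/3 at row 1 (x2 leaves); pivot element 3/5.
After the second pivot the Z-row RHS is 284/5 − (-3/5)·(46/3) = 66.

66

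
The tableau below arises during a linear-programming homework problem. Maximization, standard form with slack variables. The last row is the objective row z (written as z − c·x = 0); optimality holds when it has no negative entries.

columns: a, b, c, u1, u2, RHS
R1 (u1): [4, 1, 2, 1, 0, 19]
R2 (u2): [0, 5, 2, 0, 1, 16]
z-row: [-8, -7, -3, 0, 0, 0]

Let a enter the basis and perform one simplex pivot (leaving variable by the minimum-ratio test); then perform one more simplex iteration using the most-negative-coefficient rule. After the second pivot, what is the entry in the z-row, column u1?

2

Ratio test on column a — row 1: 19/4 = 19/4; row 2: entry 0 ≤ 0. Minimum is 19/4 at row 1 (u1 leaves); pivot element 4.
Divide row 1 by 4; eliminate column a from the other rows.
Second iteration: most negative z-row entry is -5 in column b, so b enters.
Ratio test on column b — row 1: (19/4)/(1/4) = 19; row 2: 16/5 = 16/5. Minimum is 16/5 at row 2 (u2 leaves); pivot element 5.
Divide row 2 by 5; eliminate column b from the other rows.
After both pivots, the entry at the z-row, column u1 is 2.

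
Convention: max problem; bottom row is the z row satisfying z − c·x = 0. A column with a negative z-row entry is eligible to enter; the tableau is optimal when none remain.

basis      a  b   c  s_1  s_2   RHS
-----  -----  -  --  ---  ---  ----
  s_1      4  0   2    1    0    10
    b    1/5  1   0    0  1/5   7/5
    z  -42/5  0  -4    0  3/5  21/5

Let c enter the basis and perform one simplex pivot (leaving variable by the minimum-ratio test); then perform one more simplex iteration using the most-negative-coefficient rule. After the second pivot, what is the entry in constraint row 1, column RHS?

Ratio test on column c — row 1: 10/2 = 5; row 2: entry 0 ≤ 0. Minimum is 5 at row 1 (s_1 leaves); pivot element 2.
Divide row 1 by 2; eliminate column c from the other rows.
Second iteration: most negative z-row entry is -2/5 in column a, so a enters.
Ratio test on column a — row 1: 5/2 = 5/2; row 2: (7/5)/(1/5) = 7. Minimum is 5/2 at row 1 (c leaves); pivot element 2.
Divide row 1 by 2; eliminate column a from the other rows.
After both pivots, the entry at constraint row 1, column RHS is 5/2.

5/2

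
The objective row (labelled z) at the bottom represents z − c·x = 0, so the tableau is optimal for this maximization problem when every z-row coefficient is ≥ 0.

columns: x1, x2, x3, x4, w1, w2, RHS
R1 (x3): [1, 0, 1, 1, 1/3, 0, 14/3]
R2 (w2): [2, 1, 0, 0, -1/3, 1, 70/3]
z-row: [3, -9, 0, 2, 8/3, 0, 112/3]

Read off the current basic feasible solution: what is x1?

x1 is not in the basis, so in the current basic feasible solution x1 = 0.

0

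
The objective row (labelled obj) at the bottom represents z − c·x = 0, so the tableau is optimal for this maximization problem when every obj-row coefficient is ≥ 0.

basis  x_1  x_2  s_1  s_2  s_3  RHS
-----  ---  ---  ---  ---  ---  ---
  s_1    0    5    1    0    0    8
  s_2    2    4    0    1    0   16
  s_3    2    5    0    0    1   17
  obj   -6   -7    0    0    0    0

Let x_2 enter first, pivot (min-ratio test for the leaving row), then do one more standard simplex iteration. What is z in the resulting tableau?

Ratio test on column x_2 — row 1: 8/5 = 8/5; row 2: 16/4 = 4; row 3: 17/5 = 17/5. Minimum is 8/5 at row 1 (s_1 leaves); pivot element 5.
Pivot on row 1; the obj-row RHS becomes 0 − (-7)·(8/5) = 56/5.
Next entering variable (most negative obj-row entry -6): x_1.
Ratio test on column x_1 — row 1: entry 0 ≤ 0; row 2: (48/5)/2 = 24/5; row 3: 9/2 = 9/2. Minimum is 9/2 at row 3 (s_3 leaves); pivot element 2.
After the second pivot the obj-row RHS is 56/5 − (-6)·(9/2) = 191/5.

191/5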